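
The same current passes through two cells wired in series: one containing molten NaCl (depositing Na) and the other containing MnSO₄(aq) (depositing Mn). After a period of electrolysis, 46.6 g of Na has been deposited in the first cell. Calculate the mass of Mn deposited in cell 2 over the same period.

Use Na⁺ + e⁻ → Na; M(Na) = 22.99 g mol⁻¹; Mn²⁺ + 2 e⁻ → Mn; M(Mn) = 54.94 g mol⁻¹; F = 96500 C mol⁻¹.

55.7 g

n(Na) = 46.6 / 22.99 = 2.027 mol.
Since Na⁺ + e⁻ → Na, n(e⁻) passed = 1 × 2.027 = 2.027 mol.
Cells in series carry the same charge, so the same 2.027 mol of electrons passes through cell 2.
Mn²⁺ + 2 e⁻ → Mn, so n(Mn) = 2.027 / 2 = 1.013 mol.
m(Mn) = 1.013 × 54.94 = 55.7 g.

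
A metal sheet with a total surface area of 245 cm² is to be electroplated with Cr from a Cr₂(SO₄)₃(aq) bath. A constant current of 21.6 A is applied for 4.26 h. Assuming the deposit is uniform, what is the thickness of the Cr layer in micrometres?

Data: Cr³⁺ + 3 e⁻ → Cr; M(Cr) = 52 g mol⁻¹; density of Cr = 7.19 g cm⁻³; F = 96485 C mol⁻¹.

Q = I·t = 21.60 × 15336 = 331300 C; n(e⁻) = 3.433 mol.
n(Cr) = n(e⁻)/3 = 1.144 mol, so m = 1.144 × 52 = 59.51 g.
Volume = m/ρ = 59.51 / 7.19 = 8.277 cm³.
Thickness = V/A = 8.277 / 245 = 0.0338 cm = 338 μm.

338 μm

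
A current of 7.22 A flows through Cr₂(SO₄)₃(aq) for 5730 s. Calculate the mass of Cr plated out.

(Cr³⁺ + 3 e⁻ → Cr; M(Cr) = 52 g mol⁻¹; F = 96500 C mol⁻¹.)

Q = I·t = 7.220 A × 5730.0 s = 41370 C.
n(e⁻) = Q/F = 41370 / 96500 = 0.4287 mol.
Cr³⁺ + 3 e⁻ → Cr, so n(Cr) = n(e⁻)/3 = 0.1429 mol.
m = n·M = 0.1429 × 52 = 7.43 g.

7.43 g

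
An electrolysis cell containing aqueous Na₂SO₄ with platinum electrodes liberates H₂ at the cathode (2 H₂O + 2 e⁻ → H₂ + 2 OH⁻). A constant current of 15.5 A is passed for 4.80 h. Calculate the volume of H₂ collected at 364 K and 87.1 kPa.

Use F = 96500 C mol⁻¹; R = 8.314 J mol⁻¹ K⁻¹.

Q = I·t = 15.50 A × 17280 s = 267800 C.
n(e⁻) = Q/F = 267800 / 96500 = 2.776 mol.
2 electrons are transferred per H₂ molecule, so n(H₂) = 2.776 / 2 = 1.388 mol.
V = nRT/P = (1.388 × 8.314 × 364) / (87.1 × 10³ Pa) = 0.0482 m³ = 48.2 L.

48.2 L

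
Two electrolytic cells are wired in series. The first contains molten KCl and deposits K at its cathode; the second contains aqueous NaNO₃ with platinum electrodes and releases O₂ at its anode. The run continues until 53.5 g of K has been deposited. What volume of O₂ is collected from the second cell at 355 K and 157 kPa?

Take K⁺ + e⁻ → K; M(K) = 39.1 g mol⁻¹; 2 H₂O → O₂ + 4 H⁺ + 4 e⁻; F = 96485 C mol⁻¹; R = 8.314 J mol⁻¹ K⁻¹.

6.43 L

n(K) = 53.5 / 39.1 = 1.368 mol, so n(e⁻) = 1 × 1.368 = 1.368 mol.
The cells are in series, so the same 1.368 mol of electrons passes through the second cell.
2 H₂O → O₂ + 4 H⁺ + 4 e⁻ — 4 mol e⁻ per mol O₂, so n(O₂) = 1.368/4 = 0.3421 mol.
V = nRT/P = (0.3421 × 8.314 × 355) / (157 × 10³) = 0.00643 m³ = 6.43 L.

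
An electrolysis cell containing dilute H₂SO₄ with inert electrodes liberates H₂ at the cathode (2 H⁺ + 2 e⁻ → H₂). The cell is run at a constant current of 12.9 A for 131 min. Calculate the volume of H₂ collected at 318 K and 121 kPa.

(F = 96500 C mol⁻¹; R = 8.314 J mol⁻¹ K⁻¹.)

Q = I·t = 12.90 A × 7860.0 s = 101400 C.
n(e⁻) = Q/F = 101400 / 96500 = 1.051 mol.
2 electrons are transferred per H₂ molecule, so n(H₂) = 1.051 / 2 = 0.5254 mol.
V = nRT/P = (0.5254 × 8.314 × 318) / (121 × 10³ Pa) = 0.0115 m³ = 11.5 L.

11.5 L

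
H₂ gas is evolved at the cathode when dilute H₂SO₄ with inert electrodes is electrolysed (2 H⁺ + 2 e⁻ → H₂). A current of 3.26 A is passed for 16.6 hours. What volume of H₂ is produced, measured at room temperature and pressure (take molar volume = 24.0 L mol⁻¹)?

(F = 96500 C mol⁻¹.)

Q = I·t = 3.260 A × 59760 s = 194800 C.
n(e⁻) = Q/F = 194800 / 96500 = 2.019 mol.
2 electrons are transferred per H₂ molecule, so n(H₂) = 2.019 / 2 = 1.009 mol.
V = n × V_m = 1.009 × 24.0 = 24.2 L.

24.2 L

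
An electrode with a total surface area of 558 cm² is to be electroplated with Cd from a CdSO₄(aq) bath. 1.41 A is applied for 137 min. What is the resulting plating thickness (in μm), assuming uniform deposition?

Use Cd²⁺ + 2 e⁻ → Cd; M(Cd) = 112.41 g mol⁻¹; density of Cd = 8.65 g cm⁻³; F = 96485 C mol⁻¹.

Q = I·t = 1.410 × 8220.0 = 11590 C; n(e⁻) = 0.1201 mol.
n(Cd) = n(e⁻)/2 = 0.06006 mol, so m = 0.06006 × 112.41 = 6.752 g.
Volume = m/ρ = 6.752 / 8.65 = 0.7805 cm³.
Thickness = V/A = 0.7805 / 558 = 0.00140 cm = 14.0 μm.

14.0 μm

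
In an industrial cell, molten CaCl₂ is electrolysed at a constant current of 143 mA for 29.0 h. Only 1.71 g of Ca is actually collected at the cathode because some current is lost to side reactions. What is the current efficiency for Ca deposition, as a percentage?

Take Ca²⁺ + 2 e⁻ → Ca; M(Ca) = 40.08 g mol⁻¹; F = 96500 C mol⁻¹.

Q = I·t = 0.1430 × 104400 = 14930 C; n(e⁻) = 14930/96500 = 0.1547 mol.
Theoretical n(Ca) = n(e⁻)/2 = 0.07735 mol, i.e. m_theo = 0.07735 × 40.08 = 3.100 g.
Efficiency = m_actual / m_theo = 1.71 / 3.100 = 55.2 %.

55.2 %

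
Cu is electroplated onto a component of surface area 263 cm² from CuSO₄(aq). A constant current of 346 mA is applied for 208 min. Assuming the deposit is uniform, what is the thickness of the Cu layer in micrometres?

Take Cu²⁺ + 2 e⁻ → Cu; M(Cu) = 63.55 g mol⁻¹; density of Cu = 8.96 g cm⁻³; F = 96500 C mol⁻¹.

6.03 μm

Q = I·t = 0.3460 × 12480 = 4318 C; n(e⁻) = 0.04475 mol.
n(Cu) = n(e⁻)/2 = 0.02237 mol, so m = 0.02237 × 63.55 = 1.422 g.
Volume = m/ρ = 1.422 / 8.96 = 0.1587 cm³.
Thickness = V/A = 0.1587 / 263 = 6.03 × 10⁻⁴ cm = 6.03 μm.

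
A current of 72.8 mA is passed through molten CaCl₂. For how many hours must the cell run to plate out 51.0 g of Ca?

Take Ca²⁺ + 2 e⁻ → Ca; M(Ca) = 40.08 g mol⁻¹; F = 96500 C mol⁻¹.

n(Ca) = m/M = 51.0 / 40.08 = 1.272 mol.
Each Ca atom requires 2 electrons, so n(e⁻) = 2 × 1.272 = 2.545 mol.
Q = n(e⁻)·F = 2.545 × 96500 = 245600 C.
t = Q/I = 245600 / 0.07280 A = 3373000 s = 937 h.

937 h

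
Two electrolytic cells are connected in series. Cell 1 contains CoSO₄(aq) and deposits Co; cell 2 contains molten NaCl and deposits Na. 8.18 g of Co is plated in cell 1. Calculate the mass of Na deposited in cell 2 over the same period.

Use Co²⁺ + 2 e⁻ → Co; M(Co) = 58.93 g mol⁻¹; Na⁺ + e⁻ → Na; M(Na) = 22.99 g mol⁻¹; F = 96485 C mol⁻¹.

n(Co) = 8.18 / 58.93 = 0.1388 mol.
Since Co²⁺ + 2 e⁻ → Co, n(e⁻) passed = 2 × 0.1388 = 0.2776 mol.
Cells in series carry the same charge, so the same 0.2776 mol of electrons passes through cell 2.
Na⁺ + e⁻ → Na, so n(Na) = 0.2776 / 1 = 0.2776 mol.
m(Na) = 0.2776 × 22.99 = 6.38 g.

6.38 g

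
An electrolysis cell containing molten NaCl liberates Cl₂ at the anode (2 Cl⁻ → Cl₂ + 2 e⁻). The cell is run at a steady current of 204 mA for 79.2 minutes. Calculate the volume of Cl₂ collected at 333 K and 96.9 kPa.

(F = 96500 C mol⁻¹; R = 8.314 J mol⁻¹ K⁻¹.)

Q = I·t = 0.2040 A × 4752.0 s = 969.4 C.
n(e⁻) = Q/F = 969.4 / 96500 = 0.01005 mol.
2 electrons are transferred per Cl₂ molecule, so n(Cl₂) = 0.01005 / 2 = 0.005023 mol.
V = nRT/P = (0.005023 × 8.314 × 333) / (96.9 × 10³ Pa) = 1.44 × 10⁻⁴ m³ = 0.144 L.

0.144 L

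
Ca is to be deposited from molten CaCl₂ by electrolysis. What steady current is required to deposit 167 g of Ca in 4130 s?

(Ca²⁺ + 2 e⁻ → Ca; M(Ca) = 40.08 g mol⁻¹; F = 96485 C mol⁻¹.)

n(Ca) = 167 / 40.08 = 4.167 mol.
n(e⁻) = 2 × 4.167 = 8.333 mol.
Q = n(e⁻)·F = 8.333 × 96485 = 804000 C.
I = Q/t = 804000 / 4130.0 s = 195 A.

195 A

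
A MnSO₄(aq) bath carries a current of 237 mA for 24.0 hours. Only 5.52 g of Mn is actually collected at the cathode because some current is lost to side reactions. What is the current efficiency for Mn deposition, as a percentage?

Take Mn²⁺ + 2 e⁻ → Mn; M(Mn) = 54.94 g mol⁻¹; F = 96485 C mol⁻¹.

94.7 %

Q = I·t = 0.2370 × 86400 = 20480 C; n(e⁻) = 20480/96485 = 0.2122 mol.
Theoretical n(Mn) = n(e⁻)/2 = 0.1061 mol, i.e. m_theo = 0.1061 × 54.94 = 5.830 g.
Efficiency = m_actual / m_theo = 5.52 / 5.830 = 94.7 %.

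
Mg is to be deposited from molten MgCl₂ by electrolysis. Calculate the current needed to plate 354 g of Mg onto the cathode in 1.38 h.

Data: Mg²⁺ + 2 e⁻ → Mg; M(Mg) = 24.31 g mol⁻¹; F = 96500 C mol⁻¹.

n(Mg) = 354 / 24.31 = 14.56 mol.
n(e⁻) = 2 × 14.56 = 29.12 mol.
Q = n(e⁻)·F = 29.12 × 96500 = 2810000 C.
I = Q/t = 2810000 / 4968.0 s = 566 A.

566 A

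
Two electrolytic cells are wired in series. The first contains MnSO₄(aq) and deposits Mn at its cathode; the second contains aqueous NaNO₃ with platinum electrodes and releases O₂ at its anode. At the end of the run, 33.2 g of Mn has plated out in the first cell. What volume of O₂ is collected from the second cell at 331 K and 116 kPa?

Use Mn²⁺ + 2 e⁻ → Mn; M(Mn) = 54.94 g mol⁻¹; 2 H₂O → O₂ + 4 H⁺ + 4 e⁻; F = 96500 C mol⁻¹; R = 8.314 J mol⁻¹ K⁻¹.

n(Mn) = 33.2 / 54.94 = 0.6043 mol, so n(e⁻) = 2 × 0.6043 = 1.209 mol.
The cells are in series, so the same 1.209 mol of electrons passes through the second cell.
2 H₂O → O₂ + 4 H⁺ + 4 e⁻ — 4 mol e⁻ per mol O₂, so n(O₂) = 1.209/4 = 0.3021 mol.
V = nRT/P = (0.3021 × 8.314 × 331) / (116 × 10³) = 0.00717 m³ = 7.17 L.

7.17 L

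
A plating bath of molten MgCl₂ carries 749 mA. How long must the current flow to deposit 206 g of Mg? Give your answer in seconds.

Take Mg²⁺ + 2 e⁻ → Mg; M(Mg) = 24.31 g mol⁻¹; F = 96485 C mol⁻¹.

2.18 × 10⁶ s

n(Mg) = m/M = 206 / 24.31 = 8.474 mol.
Each Mg atom requires 2 electrons, so n(e⁻) = 2 × 8.474 = 16.95 mol.
Q = n(e⁻)·F = 16.95 × 96485 = 1635000 C.
t = Q/I = 1635000 / 0.7490 A = 2183000 s.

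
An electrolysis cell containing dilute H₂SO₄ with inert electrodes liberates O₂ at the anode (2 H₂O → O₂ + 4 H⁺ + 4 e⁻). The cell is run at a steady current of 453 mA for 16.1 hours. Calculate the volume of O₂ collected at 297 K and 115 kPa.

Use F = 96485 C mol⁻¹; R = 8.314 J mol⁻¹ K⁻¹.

1.46 L

Q = I·t = 0.4530 A × 57960 s = 26260 C.
n(e⁻) = Q/F = 26260 / 96485 = 0.2721 mol.
4 electrons are transferred per O₂ molecule, so n(O₂) = 0.2721 / 4 = 0.06803 mol.
V = nRT/P = (0.06803 × 8.314 × 297) / (115 × 10³ Pa) = 0.00146 m³ = 1.46 L.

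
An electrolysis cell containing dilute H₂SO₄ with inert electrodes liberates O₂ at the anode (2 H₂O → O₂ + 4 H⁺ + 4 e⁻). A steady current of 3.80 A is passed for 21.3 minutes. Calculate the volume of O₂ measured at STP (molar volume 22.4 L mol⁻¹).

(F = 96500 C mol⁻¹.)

Q = I·t = 3.800 A × 1278.0 s = 4856 C.
n(e⁻) = Q/F = 4856 / 96500 = 0.05033 mol.
4 electrons are transferred per O₂ molecule, so n(O₂) = 0.05033 / 4 = 0.01258 mol.
V = n × V_m = 0.01258 × 22.4 = 0.282 L.

0.282 L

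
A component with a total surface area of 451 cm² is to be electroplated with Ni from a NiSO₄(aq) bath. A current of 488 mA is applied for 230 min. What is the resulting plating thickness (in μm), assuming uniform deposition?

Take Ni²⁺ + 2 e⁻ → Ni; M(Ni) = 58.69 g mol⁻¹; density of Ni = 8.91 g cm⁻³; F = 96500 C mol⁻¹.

5.10 μm

Q = I·t = 0.4880 × 13800 = 6734 C; n(e⁻) = 0.06979 mol.
n(Ni) = n(e⁻)/2 = 0.03489 mol, so m = 0.03489 × 58.69 = 2.048 g.
Volume = m/ρ = 2.048 / 8.91 = 0.2298 cm³.
Thickness = V/A = 0.2298 / 451 = 5.10 × 10⁻⁴ cm = 5.10 μm.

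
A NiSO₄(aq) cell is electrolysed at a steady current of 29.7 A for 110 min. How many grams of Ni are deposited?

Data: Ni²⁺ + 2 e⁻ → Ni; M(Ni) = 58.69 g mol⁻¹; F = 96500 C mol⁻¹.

Q = I·t = 29.70 A × 6600.0 s = 196000 C.
n(e⁻) = Q/F = 196000 / 96500 = 2.031 mol.
Ni²⁺ + 2 e⁻ → Ni, so n(Ni) = n(e⁻)/2 = 1.016 mol.
m = n·M = 1.016 × 58.69 = 59.6 g.

59.6 g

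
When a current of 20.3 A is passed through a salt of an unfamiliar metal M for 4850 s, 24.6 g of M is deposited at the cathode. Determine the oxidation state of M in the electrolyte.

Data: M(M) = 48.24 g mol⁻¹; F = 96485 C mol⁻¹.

+2

Q = I·t = 20.30 A × 4850.0 s = 98460 C, so n(e⁻) = 98460/96485 = 1.020 mol.
n(M) deposited = 24.6 / 48.24 = 0.5100 mol.
Electrons per atom = n(e⁻)/n(M) = 1.020 / 0.5100 = 2.00 ≈ 2, so the ion is M²⁺.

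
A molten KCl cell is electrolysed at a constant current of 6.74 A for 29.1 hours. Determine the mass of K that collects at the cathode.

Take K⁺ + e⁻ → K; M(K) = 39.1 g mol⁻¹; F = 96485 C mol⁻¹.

286 g

Q = I·t = 6.740 A × 104760 s = 706100 C.
n(e⁻) = Q/F = 706100 / 96485 = 7.318 mol.
K⁺ + e⁻ → K, so n(K) = n(e⁻)/1 = 7.318 mol.
m = n·M = 7.318 × 39.1 = 286 g.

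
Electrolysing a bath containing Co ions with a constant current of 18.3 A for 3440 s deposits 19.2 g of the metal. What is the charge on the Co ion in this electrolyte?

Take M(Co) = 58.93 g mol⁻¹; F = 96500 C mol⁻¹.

+2

Q = I·t = 18.30 A × 3440.0 s = 62950 C, so n(e⁻) = 62950/96500 = 0.6524 mol.
n(Co) deposited = 19.2 / 58.93 = 0.3258 mol.
Electrons per atom = n(e⁻)/n(Co) = 0.6524 / 0.3258 = 2.00 ≈ 2, so the ion is Co²⁺.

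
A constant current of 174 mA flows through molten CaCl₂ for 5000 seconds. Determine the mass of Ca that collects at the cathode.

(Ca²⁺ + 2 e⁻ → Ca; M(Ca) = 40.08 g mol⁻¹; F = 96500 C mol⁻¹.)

0.181 g

Q = I·t = 0.1740 A × 5000.0 s = 870.0 C.
n(e⁻) = Q/F = 870.0 / 96500 = 0.009016 mol.
Ca²⁺ + 2 e⁻ → Ca, so n(Ca) = n(e⁻)/2 = 0.004508 mol.
m = n·M = 0.004508 × 40.08 = 0.181 g.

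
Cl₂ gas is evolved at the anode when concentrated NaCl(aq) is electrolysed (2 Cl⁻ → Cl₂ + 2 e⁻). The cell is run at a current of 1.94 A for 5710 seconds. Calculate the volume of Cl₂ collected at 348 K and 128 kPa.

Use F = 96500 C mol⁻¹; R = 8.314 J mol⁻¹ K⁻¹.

Q = I·t = 1.940 A × 5710.0 s = 11080 C.
n(e⁻) = Q/F = 11080 / 96500 = 0.1148 mol.
2 electrons are transferred per Cl₂ molecule, so n(Cl₂) = 0.1148 / 2 = 0.05740 mol.
V = nRT/P = (0.05740 × 8.314 × 348) / (128 × 10³ Pa) = 0.00130 m³ = 1.30 L.

1.30 L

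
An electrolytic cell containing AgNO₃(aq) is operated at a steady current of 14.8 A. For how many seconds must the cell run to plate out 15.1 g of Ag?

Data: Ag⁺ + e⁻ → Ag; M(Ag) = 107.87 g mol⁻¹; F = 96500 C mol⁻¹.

n(Ag) = m/M = 15.1 / 107.87 = 0.1400 mol.
Each Ag atom requires 1 electron, so n(e⁻) = 1 × 0.1400 = 0.1400 mol.
Q = n(e⁻)·F = 0.1400 × 96500 = 13510 C.
t = Q/I = 13510 / 14.80 A = 912.7 s.

913 s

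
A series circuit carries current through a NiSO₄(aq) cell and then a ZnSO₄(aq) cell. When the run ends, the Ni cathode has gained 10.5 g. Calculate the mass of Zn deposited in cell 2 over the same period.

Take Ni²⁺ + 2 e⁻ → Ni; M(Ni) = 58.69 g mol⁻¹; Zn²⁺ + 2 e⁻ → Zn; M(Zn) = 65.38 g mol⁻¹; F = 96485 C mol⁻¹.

11.7 g

n(Ni) = 10.5 / 58.69 = 0.1789 mol.
Since Ni²⁺ + 2 e⁻ → Ni, n(e⁻) passed = 2 × 0.1789 = 0.3578 mol.
Cells in series carry the same charge, so the same 0.3578 mol of electrons passes through cell 2.
Zn²⁺ + 2 e⁻ → Zn, so n(Zn) = 0.3578 / 2 = 0.1789 mol.
m(Zn) = 0.1789 × 65.38 = 11.7 g.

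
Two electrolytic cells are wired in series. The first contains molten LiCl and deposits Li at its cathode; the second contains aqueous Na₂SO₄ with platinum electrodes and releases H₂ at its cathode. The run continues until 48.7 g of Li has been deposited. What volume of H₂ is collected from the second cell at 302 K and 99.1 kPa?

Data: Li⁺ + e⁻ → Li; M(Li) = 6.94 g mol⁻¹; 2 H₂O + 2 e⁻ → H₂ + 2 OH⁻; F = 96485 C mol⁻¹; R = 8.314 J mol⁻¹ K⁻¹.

88.9 L

n(Li) = 48.7 / 6.94 = 7.017 mol, so n(e⁻) = 1 × 7.017 = 7.017 mol.
The cells are in series, so the same 7.017 mol of electrons passes through the second cell.
2 H₂O + 2 e⁻ → H₂ + 2 OH⁻ — 2 mol e⁻ per mol H₂, so n(H₂) = 7.017/2 = 3.509 mol.
V = nRT/P = (3.509 × 8.314 × 302) / (99.1 × 10³) = 0.0889 m³ = 88.9 L.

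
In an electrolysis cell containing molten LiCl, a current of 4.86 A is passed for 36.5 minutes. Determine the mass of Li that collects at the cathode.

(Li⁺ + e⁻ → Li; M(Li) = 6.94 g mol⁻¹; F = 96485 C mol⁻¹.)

0.766 g

Q = I·t = 4.860 A × 2190.0 s = 10640 C.
n(e⁻) = Q/F = 10640 / 96485 = 0.1103 mol.
Li⁺ + e⁻ → Li, so n(Li) = n(e⁻)/1 = 0.1103 mol.
m = n·M = 0.1103 × 6.94 = 0.766 g.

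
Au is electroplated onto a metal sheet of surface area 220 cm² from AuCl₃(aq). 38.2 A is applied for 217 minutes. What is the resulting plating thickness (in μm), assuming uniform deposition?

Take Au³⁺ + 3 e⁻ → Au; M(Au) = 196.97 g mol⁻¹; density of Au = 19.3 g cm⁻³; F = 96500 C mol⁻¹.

797 μm

Q = I·t = 38.20 × 13020 = 497400 C; n(e⁻) = 5.154 mol.
n(Au) = n(e⁻)/3 = 1.718 mol, so m = 1.718 × 196.97 = 338.4 g.
Volume = m/ρ = 338.4 / 19.3 = 17.53 cm³.
Thickness = V/A = 17.53 / 220 = 0.0797 cm = 797 μm.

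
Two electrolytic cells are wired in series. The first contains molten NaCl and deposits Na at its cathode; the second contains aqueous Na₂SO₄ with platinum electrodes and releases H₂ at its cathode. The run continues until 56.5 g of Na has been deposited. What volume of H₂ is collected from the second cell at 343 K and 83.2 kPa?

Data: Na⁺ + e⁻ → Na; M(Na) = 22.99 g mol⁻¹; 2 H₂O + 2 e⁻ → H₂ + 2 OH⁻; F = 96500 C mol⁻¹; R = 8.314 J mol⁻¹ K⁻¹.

n(Na) = 56.5 / 22.99 = 2.458 mol, so n(e⁻) = 1 × 2.458 = 2.458 mol.
The cells are in series, so the same 2.458 mol of electrons passes through the second cell.
2 H₂O + 2 e⁻ → H₂ + 2 OH⁻ — 2 mol e⁻ per mol H₂, so n(H₂) = 2.458/2 = 1.229 mol.
V = nRT/P = (1.229 × 8.314 × 343) / (83.2 × 10³) = 0.0421 m³ = 42.1 L.

42.1 L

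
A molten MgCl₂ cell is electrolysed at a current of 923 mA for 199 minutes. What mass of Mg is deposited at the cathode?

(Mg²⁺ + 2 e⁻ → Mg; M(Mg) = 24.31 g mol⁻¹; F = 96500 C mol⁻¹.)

1.39 g

Q = I·t = 0.9230 A × 11940 s = 11020 C.
n(e⁻) = Q/F = 11020 / 96500 = 0.1142 mol.
Mg²⁺ + 2 e⁻ → Mg, so n(Mg) = n(e⁻)/2 = 0.05710 mol.
m = n·M = 0.05710 × 24.31 = 1.39 g.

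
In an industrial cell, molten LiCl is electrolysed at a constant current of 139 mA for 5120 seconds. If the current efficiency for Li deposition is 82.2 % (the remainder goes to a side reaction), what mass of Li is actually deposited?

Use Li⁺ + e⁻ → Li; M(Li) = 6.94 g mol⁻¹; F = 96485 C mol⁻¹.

Q = I·t = 0.1390 × 5120.0 = 711.7 C.
n(e⁻) = 711.7/96485 = 0.007376 mol; theoretically n(Li) = 0.007376/1 = 0.007376 mol, m_theo = 0.05119 g.
At 82.2 % efficiency, m_actual = 0.822 × 0.05119 = 0.0421 g.

0.0421 g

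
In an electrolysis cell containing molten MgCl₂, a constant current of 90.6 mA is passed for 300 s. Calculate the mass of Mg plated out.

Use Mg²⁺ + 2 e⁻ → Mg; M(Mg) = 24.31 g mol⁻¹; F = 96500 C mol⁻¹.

Q = I·t = 0.09060 A × 300.00 s = 27.18 C.
n(e⁻) = Q/F = 27.18 / 96500 = 0.0002817 mol.
Mg²⁺ + 2 e⁻ → Mg, so n(Mg) = n(e⁻)/2 = 0.0001408 mol.
m = n·M = 0.0001408 × 24.31 = 0.00342 g.

0.00342 g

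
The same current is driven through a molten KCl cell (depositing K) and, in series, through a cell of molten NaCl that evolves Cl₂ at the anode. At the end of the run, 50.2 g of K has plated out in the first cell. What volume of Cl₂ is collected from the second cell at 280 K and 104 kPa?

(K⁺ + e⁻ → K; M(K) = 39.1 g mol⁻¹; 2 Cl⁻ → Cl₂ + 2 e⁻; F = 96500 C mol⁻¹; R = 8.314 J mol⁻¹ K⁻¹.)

n(K) = 50.2 / 39.1 = 1.284 mol, so n(e⁻) = 1 × 1.284 = 1.284 mol.
The cells are in series, so the same 1.284 mol of electrons passes through the second cell.
2 Cl⁻ → Cl₂ + 2 e⁻ — 2 mol e⁻ per mol Cl₂, so n(Cl₂) = 1.284/2 = 0.6419 mol.
V = nRT/P = (0.6419 × 8.314 × 280) / (104 × 10³) = 0.0144 m³ = 14.4 L.

14.4 L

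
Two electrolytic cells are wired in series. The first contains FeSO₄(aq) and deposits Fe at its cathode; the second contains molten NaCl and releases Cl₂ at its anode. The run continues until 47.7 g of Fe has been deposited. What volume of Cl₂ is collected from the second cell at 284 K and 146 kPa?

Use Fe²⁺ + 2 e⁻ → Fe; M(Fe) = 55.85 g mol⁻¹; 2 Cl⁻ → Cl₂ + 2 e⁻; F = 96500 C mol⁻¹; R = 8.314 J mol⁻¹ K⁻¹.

n(Fe) = 47.7 / 55.85 = 0.8541 mol, so n(e⁻) = 2 × 0.8541 = 1.708 mol.
The cells are in series, so the same 1.708 mol of electrons passes through the second cell.
2 Cl⁻ → Cl₂ + 2 e⁻ — 2 mol e⁻ per mol Cl₂, so n(Cl₂) = 1.708/2 = 0.8541 mol.
V = nRT/P = (0.8541 × 8.314 × 284) / (146 × 10³) = 0.0138 m³ = 13.8 L.

13.8 L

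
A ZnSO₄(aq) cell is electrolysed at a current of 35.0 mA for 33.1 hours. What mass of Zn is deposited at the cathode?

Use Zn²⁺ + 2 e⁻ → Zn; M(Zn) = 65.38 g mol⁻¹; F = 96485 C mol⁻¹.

Q = I·t = 0.03500 A × 119160 s = 4171 C.
n(e⁻) = Q/F = 4171 / 96485 = 0.04323 mol.
Zn²⁺ + 2 e⁻ → Zn, so n(Zn) = n(e⁻)/2 = 0.02161 mol.
m = n·M = 0.02161 × 65.38 = 1.41 g.

1.41 g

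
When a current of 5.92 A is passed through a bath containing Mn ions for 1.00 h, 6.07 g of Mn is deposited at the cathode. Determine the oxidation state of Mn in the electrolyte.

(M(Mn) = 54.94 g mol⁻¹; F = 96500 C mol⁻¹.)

Q = I·t = 5.920 A × 3600.0 s = 21310 C, so n(e⁻) = 21310/96500 = 0.2208 mol.
n(Mn) deposited = 6.07 / 54.94 = 0.1105 mol.
Electrons per atom = n(e⁻)/n(Mn) = 0.2208 / 0.1105 = 2.00 ≈ 2, so the ion is Mn²⁺.

+2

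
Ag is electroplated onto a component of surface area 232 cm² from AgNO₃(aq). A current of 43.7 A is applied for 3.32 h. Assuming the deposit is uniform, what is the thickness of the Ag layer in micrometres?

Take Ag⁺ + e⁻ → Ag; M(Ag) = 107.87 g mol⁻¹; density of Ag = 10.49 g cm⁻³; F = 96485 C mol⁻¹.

Q = I·t = 43.70 × 11952 = 522300 C; n(e⁻) = 5.413 mol.
n(Ag) = n(e⁻)/1 = 5.413 mol, so m = 5.413 × 107.87 = 583.9 g.
Volume = m/ρ = 583.9 / 10.49 = 55.67 cm³.
Thickness = V/A = 55.67 / 232 = 0.240 cm = 2400 μm.

2400 μm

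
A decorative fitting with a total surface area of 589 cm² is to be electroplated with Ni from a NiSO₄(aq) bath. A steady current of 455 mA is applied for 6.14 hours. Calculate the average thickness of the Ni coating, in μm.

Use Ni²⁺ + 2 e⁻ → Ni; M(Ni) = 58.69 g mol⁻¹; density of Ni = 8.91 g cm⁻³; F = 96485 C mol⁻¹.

Q = I·t = 0.4550 × 22104 = 10060 C; n(e⁻) = 0.1042 mol.
n(Ni) = n(e⁻)/2 = 0.05212 mol, so m = 0.05212 × 58.69 = 3.059 g.
Volume = m/ρ = 3.059 / 8.91 = 0.3433 cm³.
Thickness = V/A = 0.3433 / 589 = 5.83 × 10⁻⁴ cm = 5.83 μm.

5.83 μm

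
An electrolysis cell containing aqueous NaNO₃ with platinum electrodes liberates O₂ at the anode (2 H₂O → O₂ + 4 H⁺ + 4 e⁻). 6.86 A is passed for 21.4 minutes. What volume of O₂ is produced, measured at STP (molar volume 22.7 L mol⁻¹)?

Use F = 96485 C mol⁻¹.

Q = I·t = 6.860 A × 1284.0 s = 8808 C.
n(e⁻) = Q/F = 8808 / 96485 = 0.09129 mol.
4 electrons are transferred per O₂ molecule, so n(O₂) = 0.09129 / 4 = 0.02282 mol.
V = n × V_m = 0.02282 × 22.7 = 0.518 L.

0.518 L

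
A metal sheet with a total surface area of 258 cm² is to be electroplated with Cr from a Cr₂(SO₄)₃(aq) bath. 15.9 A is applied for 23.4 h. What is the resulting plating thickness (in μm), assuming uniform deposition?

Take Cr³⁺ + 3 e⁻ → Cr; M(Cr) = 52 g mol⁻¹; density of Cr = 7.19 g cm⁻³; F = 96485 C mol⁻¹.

1300 μm

Q = I·t = 15.90 × 84240 = 1339000 C; n(e⁻) = 13.88 mol.
n(Cr) = n(e⁻)/3 = 4.627 mol, so m = 4.627 × 52 = 240.6 g.
Volume = m/ρ = 240.6 / 7.19 = 33.47 cm³.
Thickness = V/A = 33.47 / 258 = 0.130 cm = 1300 μm.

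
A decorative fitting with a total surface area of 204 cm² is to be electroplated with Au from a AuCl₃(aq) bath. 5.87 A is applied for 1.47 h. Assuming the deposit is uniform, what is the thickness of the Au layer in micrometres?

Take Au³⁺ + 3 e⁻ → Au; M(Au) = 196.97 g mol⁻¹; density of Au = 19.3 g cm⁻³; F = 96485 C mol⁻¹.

53.7 μm

Q = I·t = 5.870 × 5292.0 = 31060 C; n(e⁻) = 0.3220 mol.
n(Au) = n(e⁻)/3 = 0.1073 mol, so m = 0.1073 × 196.97 = 21.14 g.
Volume = m/ρ = 21.14 / 19.3 = 1.095 cm³.
Thickness = V/A = 1.095 / 204 = 0.00537 cm = 53.7 μm.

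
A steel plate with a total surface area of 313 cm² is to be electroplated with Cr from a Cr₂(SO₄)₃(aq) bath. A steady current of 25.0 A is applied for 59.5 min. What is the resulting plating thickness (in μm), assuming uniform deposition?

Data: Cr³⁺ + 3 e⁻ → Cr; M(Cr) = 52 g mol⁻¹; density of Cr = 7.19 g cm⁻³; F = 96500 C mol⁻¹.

71.2 μm

Q = I·t = 25.00 × 3570.0 = 89250 C; n(e⁻) = 0.9249 mol.
n(Cr) = n(e⁻)/3 = 0.3083 mol, so m = 0.3083 × 52 = 16.03 g.
Volume = m/ρ = 16.03 / 7.19 = 2.230 cm³.
Thickness = V/A = 2.230 / 313 = 0.00712 cm = 71.2 μm.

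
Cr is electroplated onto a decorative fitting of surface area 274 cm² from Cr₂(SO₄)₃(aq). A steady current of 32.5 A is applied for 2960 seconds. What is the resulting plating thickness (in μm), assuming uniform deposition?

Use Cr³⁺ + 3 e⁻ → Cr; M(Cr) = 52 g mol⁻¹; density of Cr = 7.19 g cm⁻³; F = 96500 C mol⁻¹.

Q = I·t = 32.50 × 2960.0 = 96200 C; n(e⁻) = 0.9969 mol.
n(Cr) = n(e⁻)/3 = 0.3323 mol, so m = 0.3323 × 52 = 17.28 g.
Volume = m/ρ = 17.28 / 7.19 = 2.403 cm³.
Thickness = V/A = 2.403 / 274 = 0.00877 cm = 87.7 μm.

87.7 μm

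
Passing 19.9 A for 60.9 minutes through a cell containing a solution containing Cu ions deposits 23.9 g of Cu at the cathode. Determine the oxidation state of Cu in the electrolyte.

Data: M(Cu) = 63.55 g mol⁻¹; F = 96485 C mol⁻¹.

Q = I·t = 19.90 A × 3654.0 s = 72710 C, so n(e⁻) = 72710/96485 = 0.7536 mol.
n(Cu) deposited = 23.9 / 63.55 = 0.3761 mol.
Electrons per atom = n(e⁻)/n(Cu) = 0.7536 / 0.3761 = 2.00 ≈ 2, so the ion is Cu²⁺.

+2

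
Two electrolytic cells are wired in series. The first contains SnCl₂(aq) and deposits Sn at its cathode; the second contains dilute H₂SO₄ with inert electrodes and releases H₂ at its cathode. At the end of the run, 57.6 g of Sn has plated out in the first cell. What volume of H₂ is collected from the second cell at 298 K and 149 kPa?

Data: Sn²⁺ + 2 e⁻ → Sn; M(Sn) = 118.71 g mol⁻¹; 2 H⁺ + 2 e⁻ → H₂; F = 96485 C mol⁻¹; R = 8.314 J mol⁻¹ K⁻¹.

8.07 L

n(Sn) = 57.6 / 118.71 = 0.4852 mol, so n(e⁻) = 2 × 0.4852 = 0.9704 mol.
The cells are in series, so the same 0.9704 mol of electrons passes through the second cell.
2 H⁺ + 2 e⁻ → H₂ — 2 mol e⁻ per mol H₂, so n(H₂) = 0.9704/2 = 0.4852 mol.
V = nRT/P = (0.4852 × 8.314 × 298) / (149 × 10³) = 0.00807 m³ = 8.07 L.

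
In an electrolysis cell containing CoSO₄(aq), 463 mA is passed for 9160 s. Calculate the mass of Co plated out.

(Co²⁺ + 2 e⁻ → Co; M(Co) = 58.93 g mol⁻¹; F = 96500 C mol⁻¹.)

Q = I·t = 0.4630 A × 9160.0 s = 4241 C.
n(e⁻) = Q/F = 4241 / 96500 = 0.04395 mol.
Co²⁺ + 2 e⁻ → Co, so n(Co) = n(e⁻)/2 = 0.02197 mol.
m = n·M = 0.02197 × 58.93 = 1.29 g.

1.29 g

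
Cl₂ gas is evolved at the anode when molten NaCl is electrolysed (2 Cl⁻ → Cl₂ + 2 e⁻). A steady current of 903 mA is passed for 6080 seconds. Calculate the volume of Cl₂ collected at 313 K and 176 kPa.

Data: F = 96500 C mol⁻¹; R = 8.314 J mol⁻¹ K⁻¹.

Q = I·t = 0.9030 A × 6080.0 s = 5490 C.
n(e⁻) = Q/F = 5490 / 96500 = 0.05689 mol.
2 electrons are transferred per Cl₂ molecule, so n(Cl₂) = 0.05689 / 2 = 0.02845 mol.
V = nRT/P = (0.02845 × 8.314 × 313) / (176 × 10³ Pa) = 4.21 × 10⁻⁴ m³ = 0.421 L.

0.421 L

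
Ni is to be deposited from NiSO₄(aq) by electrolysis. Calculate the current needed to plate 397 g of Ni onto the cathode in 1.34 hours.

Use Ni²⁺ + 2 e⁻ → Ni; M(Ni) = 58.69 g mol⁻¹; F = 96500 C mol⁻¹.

n(Ni) = 397 / 58.69 = 6.764 mol.
n(e⁻) = 2 × 6.764 = 13.53 mol.
Q = n(e⁻)·F = 13.53 × 96500 = 1306000 C.
I = Q/t = 1306000 / 4824.0 s = 271 A.

271 A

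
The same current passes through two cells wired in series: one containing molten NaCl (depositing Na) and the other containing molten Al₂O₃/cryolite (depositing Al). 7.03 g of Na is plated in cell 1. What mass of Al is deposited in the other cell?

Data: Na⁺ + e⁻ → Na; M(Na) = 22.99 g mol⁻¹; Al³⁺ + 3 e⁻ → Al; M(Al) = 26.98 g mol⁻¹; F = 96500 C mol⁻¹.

n(Na) = 7.03 / 22.99 = 0.3058 mol.
Since Na⁺ + e⁻ → Na, n(e⁻) passed = 1 × 0.3058 = 0.3058 mol.
Cells in series carry the same charge, so the same 0.3058 mol of electrons passes through cell 2.
Al³⁺ + 3 e⁻ → Al, so n(Al) = 0.3058 / 3 = 0.1019 mol.
m(Al) = 0.1019 × 26.98 = 2.75 g.

2.75 g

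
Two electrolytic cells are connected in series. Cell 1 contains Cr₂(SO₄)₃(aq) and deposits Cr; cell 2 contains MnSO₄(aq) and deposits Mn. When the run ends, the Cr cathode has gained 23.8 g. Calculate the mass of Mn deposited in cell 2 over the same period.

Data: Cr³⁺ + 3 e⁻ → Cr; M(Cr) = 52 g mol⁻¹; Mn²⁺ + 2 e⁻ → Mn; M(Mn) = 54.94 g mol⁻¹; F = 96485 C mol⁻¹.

37.7 g

n(Cr) = 23.8 / 52 = 0.4577 mol.
Since Cr³⁺ + 3 e⁻ → Cr, n(e⁻) passed = 3 × 0.4577 = 1.373 mol.
Cells in series carry the same charge, so the same 1.373 mol of electrons passes through cell 2.
Mn²⁺ + 2 e⁻ → Mn, so n(Mn) = 1.373 / 2 = 0.6865 mol.
m(Mn) = 0.6865 × 54.94 = 37.7 g.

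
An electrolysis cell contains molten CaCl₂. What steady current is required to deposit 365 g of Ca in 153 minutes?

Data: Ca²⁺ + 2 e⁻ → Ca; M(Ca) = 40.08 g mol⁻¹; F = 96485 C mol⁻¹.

n(Ca) = 365 / 40.08 = 9.107 mol.
n(e⁻) = 2 × 9.107 = 18.21 mol.
Q = n(e⁻)·F = 18.21 × 96485 = 1757000 C.
I = Q/t = 1757000 / 9180.0 s = 191 A.

191 A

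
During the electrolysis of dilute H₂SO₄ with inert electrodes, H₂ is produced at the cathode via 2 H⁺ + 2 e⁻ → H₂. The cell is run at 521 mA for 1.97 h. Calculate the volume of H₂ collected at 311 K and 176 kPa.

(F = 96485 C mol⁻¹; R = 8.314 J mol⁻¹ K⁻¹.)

Q = I·t = 0.5210 A × 7092.0 s = 3695 C.
n(e⁻) = Q/F = 3695 / 96485 = 0.03830 mol.
2 electrons are transferred per H₂ molecule, so n(H₂) = 0.03830 / 2 = 0.01915 mol.
V = nRT/P = (0.01915 × 8.314 × 311) / (176 × 10³ Pa) = 2.81 × 10⁻⁴ m³ = 0.281 L.

0.281 L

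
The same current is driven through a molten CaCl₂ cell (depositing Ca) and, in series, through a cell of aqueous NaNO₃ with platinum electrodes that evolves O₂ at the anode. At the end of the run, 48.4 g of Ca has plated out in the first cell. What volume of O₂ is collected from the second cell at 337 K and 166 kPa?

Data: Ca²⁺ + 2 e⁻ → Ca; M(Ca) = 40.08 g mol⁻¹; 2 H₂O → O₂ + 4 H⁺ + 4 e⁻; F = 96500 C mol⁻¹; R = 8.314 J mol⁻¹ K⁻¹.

10.2 L

n(Ca) = 48.4 / 40.08 = 1.208 mol, so n(e⁻) = 2 × 1.208 = 2.415 mol.
The cells are in series, so the same 2.415 mol of electrons passes through the second cell.
2 H₂O → O₂ + 4 H⁺ + 4 e⁻ — 4 mol e⁻ per mol O₂, so n(O₂) = 2.415/4 = 0.6038 mol.
V = nRT/P = (0.6038 × 8.314 × 337) / (166 × 10³) = 0.0102 m³ = 10.2 L.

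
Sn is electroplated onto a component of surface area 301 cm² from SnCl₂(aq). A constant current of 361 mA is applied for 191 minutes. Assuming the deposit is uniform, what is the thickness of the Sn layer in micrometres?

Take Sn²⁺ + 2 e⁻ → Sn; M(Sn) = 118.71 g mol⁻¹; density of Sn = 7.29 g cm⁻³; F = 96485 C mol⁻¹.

Q = I·t = 0.3610 × 11460 = 4137 C; n(e⁻) = 0.04288 mol.
n(Sn) = n(e⁻)/2 = 0.02144 mol, so m = 0.02144 × 118.71 = 2.545 g.
Volume = m/ρ = 2.545 / 7.29 = 0.3491 cm³.
Thickness = V/A = 0.3491 / 301 = 0.00116 cm = 11.6 μm.

11.6 μm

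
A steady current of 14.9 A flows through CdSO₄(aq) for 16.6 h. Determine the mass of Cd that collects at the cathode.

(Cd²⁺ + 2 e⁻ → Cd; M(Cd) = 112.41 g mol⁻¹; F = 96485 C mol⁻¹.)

Q = I·t = 14.90 A × 59760 s = 890400 C.
n(e⁻) = Q/F = 890400 / 96485 = 9.229 mol.
Cd²⁺ + 2 e⁻ → Cd, so n(Cd) = n(e⁻)/2 = 4.614 mol.
m = n·M = 4.614 × 112.41 = 519 g.

519 g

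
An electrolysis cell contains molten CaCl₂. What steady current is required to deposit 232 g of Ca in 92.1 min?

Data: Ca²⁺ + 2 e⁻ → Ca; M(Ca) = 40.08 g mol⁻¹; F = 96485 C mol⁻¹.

n(Ca) = 232 / 40.08 = 5.788 mol.
n(e⁻) = 2 × 5.788 = 11.58 mol.
Q = n(e⁻)·F = 11.58 × 96485 = 1117000 C.
I = Q/t = 1117000 / 5526.0 s = 202 A.

202 A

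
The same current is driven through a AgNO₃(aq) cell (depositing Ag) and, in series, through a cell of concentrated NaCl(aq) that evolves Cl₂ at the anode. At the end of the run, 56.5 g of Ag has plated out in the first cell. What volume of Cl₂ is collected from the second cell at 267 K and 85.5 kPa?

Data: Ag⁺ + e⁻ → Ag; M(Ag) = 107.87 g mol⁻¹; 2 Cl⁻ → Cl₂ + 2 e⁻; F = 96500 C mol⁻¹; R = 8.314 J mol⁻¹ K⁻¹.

n(Ag) = 56.5 / 107.87 = 0.5238 mol, so n(e⁻) = 1 × 0.5238 = 0.5238 mol.
The cells are in series, so the same 0.5238 mol of electrons passes through the second cell.
2 Cl⁻ → Cl₂ + 2 e⁻ — 2 mol e⁻ per mol Cl₂, so n(Cl₂) = 0.5238/2 = 0.2619 mol.
V = nRT/P = (0.2619 × 8.314 × 267) / (85.5 × 10³) = 0.00680 m³ = 6.80 L.

6.80 L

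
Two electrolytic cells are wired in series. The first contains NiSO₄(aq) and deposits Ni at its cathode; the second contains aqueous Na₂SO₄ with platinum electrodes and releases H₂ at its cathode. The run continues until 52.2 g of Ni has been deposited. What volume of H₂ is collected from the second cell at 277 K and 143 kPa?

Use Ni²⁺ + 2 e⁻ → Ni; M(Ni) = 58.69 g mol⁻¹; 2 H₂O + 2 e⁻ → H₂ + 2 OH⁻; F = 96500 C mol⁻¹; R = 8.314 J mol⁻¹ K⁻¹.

n(Ni) = 52.2 / 58.69 = 0.8894 mol, so n(e⁻) = 2 × 0.8894 = 1.779 mol.
The cells are in series, so the same 1.779 mol of electrons passes through the second cell.
2 H₂O + 2 e⁻ → H₂ + 2 OH⁻ — 2 mol e⁻ per mol H₂, so n(H₂) = 1.779/2 = 0.8894 mol.
V = nRT/P = (0.8894 × 8.314 × 277) / (143 × 10³) = 0.0143 m³ = 14.3 L.

14.3 L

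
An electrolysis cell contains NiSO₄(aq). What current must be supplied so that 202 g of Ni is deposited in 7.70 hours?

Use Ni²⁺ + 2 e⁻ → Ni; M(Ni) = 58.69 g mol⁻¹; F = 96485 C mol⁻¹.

n(Ni) = 202 / 58.69 = 3.442 mol.
n(e⁻) = 2 × 3.442 = 6.884 mol.
Q = n(e⁻)·F = 6.884 × 96485 = 664200 C.
I = Q/t = 664200 / 27720 s = 24.0 A.

24.0 A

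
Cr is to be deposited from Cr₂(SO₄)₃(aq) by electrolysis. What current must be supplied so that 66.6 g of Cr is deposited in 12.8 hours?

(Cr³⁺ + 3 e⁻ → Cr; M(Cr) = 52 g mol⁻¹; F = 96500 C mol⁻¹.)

8.05 A

n(Cr) = 66.6 / 52 = 1.281 mol.
n(e⁻) = 3 × 1.281 = 3.842 mol.
Q = n(e⁻)·F = 3.842 × 96500 = 370800 C.
I = Q/t = 370800 / 46080 s = 8.05 A.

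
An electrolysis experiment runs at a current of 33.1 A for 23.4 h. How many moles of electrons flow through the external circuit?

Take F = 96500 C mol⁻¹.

28.9 mol

Q = I·t = 33.10 A × 84240 s = 2788000 C.
n(e⁻) = Q/F = 2788000 / 96500 = 28.9 mol.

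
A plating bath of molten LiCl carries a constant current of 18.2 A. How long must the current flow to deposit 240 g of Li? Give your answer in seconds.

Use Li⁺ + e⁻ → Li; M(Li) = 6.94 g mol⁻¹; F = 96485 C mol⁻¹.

n(Li) = m/M = 240 / 6.94 = 34.58 mol.
Each Li atom requires 1 electron, so n(e⁻) = 1 × 34.58 = 34.58 mol.
Q = n(e⁻)·F = 34.58 × 96485 = 3337000 C.
t = Q/I = 3337000 / 18.20 A = 183300 s.

1.83 × 10⁵ s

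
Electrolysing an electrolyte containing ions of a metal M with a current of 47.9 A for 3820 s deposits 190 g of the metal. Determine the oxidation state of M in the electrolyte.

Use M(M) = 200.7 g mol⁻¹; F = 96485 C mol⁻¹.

+2

Q = I·t = 47.90 A × 3820.0 s = 183000 C, so n(e⁻) = 183000/96485 = 1.896 mol.
n(M) deposited = 190 / 200.7 = 0.9467 mol.
Electrons per atom = n(e⁻)/n(M) = 1.896 / 0.9467 = 2.00 ≈ 2, so the ion is M²⁺.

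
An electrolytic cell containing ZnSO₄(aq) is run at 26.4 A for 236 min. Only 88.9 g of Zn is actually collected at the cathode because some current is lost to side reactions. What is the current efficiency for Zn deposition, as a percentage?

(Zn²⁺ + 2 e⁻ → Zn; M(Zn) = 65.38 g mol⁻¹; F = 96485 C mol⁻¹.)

Q = I·t = 26.40 × 14160 = 373800 C; n(e⁻) = 373800/96485 = 3.874 mol.
Theoretical n(Zn) = n(e⁻)/2 = 1.937 mol, i.e. m_theo = 1.937 × 65.38 = 126.7 g.
Efficiency = m_actual / m_theo = 88.9 / 126.7 = 70.2 %.

70.2 %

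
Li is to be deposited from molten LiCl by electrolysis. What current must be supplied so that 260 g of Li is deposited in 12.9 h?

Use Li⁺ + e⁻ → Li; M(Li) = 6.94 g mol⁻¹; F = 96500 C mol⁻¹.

n(Li) = 260 / 6.94 = 37.46 mol.
n(e⁻) = 1 × 37.46 = 37.46 mol.
Q = n(e⁻)·F = 37.46 × 96500 = 3615000 C.
I = Q/t = 3615000 / 46440 s = 77.8 A.

77.8 A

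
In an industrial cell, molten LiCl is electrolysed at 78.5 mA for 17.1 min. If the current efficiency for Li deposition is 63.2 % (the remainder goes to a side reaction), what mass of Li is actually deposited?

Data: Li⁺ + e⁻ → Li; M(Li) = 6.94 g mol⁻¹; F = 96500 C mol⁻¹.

Q = I·t = 0.07850 × 1026.0 = 80.54 C.
n(e⁻) = 80.54/96500 = 0.0008346 mol; theoretically n(Li) = 0.0008346/1 = 0.0008346 mol, m_theo = 0.005792 g.
At 63.2 % efficiency, m_actual = 0.632 × 0.005792 = 0.00366 g.

0.00366 g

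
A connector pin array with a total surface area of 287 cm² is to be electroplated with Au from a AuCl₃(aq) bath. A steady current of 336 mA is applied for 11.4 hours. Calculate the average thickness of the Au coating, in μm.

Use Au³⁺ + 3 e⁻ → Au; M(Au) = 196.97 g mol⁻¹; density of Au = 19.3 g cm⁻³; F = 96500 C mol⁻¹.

Q = I·t = 0.3360 × 41040 = 13790 C; n(e⁻) = 0.1429 mol.
n(Au) = n(e⁻)/3 = 0.04763 mol, so m = 0.04763 × 196.97 = 9.382 g.
Volume = m/ρ = 9.382 / 19.3 = 0.4861 cm³.
Thickness = V/A = 0.4861 / 287 = 0.00169 cm = 16.9 μm.

16.9 μm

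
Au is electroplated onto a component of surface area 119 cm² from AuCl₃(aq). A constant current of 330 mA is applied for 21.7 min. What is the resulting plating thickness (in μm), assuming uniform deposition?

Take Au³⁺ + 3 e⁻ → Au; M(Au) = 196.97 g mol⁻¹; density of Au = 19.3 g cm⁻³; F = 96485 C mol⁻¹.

1.27 μm

Q = I·t = 0.3300 × 1302.0 = 429.7 C; n(e⁻) = 0.004453 mol.
n(Au) = n(e⁻)/3 = 0.001484 mol, so m = 0.001484 × 196.97 = 0.2924 g.
Volume = m/ρ = 0.2924 / 19.3 = 0.01515 cm³.
Thickness = V/A = 0.01515 / 119 = 1.27 × 10⁻⁴ cm = 1.27 μm.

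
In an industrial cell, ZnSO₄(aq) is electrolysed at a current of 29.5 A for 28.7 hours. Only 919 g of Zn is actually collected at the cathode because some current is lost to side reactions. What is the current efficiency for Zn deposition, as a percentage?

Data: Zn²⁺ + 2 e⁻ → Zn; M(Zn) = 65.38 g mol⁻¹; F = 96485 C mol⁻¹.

Q = I·t = 29.50 × 103320 = 3048000 C; n(e⁻) = 3048000/96485 = 31.59 mol.
Theoretical n(Zn) = n(e⁻)/2 = 15.79 mol, i.e. m_theo = 15.79 × 65.38 = 1033 g.
Efficiency = m_actual / m_theo = 919 / 1033 = 89.0 %.

89.0 %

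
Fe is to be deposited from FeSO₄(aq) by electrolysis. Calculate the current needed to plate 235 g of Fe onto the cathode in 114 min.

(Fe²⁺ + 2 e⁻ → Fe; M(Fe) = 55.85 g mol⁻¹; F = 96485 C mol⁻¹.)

n(Fe) = 235 / 55.85 = 4.208 mol.
n(e⁻) = 2 × 4.208 = 8.415 mol.
Q = n(e⁻)·F = 8.415 × 96485 = 812000 C.
I = Q/t = 812000 / 6840.0 s = 119 A.

119 A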